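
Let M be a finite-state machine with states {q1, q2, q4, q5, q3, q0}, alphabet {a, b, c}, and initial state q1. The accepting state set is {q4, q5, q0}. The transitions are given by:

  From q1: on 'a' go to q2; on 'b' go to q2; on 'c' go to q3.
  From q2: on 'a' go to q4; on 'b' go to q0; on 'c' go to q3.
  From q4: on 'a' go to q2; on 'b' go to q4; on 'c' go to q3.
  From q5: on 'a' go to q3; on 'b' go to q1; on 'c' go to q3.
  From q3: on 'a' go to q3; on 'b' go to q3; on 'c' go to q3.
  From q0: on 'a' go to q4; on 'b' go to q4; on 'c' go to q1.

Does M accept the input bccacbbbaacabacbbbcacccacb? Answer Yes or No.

No

start at q1
read 'b': q1 → q2
read 'c': q2 → q3
read 'c': q3 → q3
read 'a': q3 → q3
read 'c': q3 → q3
read 'b': q3 → q3
read 'b': q3 → q3
read 'b': q3 → q3
read 'a': q3 → q3
read 'a': q3 → q3
read 'c': q3 → q3
read 'a': q3 → q3
read 'b': q3 → q3
read 'a': q3 → q3
read 'c': q3 → q3
read 'b': q3 → q3
read 'b': q3 → q3
read 'b': q3 → q3
read 'c': q3 → q3
read 'a': q3 → q3
read 'c': q3 → q3
read 'c': q3 → q3
read 'c': q3 → q3
read 'a': q3 → q3
read 'c': q3 → q3
read 'b': q3 → q3
End state q3 is not accepting.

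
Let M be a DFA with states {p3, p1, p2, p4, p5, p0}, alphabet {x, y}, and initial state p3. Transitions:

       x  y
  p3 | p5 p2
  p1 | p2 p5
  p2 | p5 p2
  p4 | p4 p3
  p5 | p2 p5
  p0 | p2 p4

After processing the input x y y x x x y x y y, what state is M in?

start at p3
read 'x': p3 → p5
read 'y': p5 → p5
read 'y': p5 → p5
read 'x': p5 → p2
read 'x': p2 → p5
read 'x': p5 → p2
read 'y': p2 → p2
read 'x': p2 → p5
read 'y': p5 → p5
read 'y': p5 → p5

p5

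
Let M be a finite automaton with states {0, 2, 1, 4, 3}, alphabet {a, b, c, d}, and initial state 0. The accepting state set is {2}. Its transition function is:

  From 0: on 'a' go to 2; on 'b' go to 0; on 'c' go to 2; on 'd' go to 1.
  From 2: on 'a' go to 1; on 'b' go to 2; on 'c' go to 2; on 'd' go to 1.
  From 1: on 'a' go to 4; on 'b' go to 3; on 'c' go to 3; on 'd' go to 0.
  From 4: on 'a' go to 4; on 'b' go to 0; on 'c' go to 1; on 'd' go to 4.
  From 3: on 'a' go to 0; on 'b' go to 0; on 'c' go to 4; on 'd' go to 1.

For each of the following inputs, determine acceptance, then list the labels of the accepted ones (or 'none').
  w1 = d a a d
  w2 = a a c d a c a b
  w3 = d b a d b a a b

w3

w1: Trace: 0 -d-> 1 -a-> 4 -a-> 4 -d-> 4  → end 4, rejected
w2: Trace: 0 -a-> 2 -a-> 1 -c-> 3 -d-> 1 -a-> 4 -c-> 1 -a-> 4 -b-> 0  → end 0, rejected
w3: Trace: 0 -d-> 1 -b-> 3 -a-> 0 -d-> 1 -b-> 3 -a-> 0 -a-> 2 -b-> 2  → end 2, accepted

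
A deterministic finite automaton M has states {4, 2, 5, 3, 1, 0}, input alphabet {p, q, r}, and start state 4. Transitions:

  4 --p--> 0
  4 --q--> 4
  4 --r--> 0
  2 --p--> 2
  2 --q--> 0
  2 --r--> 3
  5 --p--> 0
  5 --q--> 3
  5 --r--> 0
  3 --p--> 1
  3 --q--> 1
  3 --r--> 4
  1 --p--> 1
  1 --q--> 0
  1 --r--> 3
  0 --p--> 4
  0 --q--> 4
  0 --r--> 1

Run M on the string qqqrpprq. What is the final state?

0

4 → 4 → 4 → 4 → 0 → 4 → 0 → 1 → 0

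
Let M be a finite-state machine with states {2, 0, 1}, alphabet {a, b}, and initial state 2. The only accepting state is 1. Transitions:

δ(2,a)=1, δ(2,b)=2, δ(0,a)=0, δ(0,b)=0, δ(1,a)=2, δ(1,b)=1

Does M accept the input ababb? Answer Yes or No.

Trace: 2 -a-> 1 -b-> 1 -a-> 2 -b-> 2 -b-> 2
End state 2 is not accepting.

No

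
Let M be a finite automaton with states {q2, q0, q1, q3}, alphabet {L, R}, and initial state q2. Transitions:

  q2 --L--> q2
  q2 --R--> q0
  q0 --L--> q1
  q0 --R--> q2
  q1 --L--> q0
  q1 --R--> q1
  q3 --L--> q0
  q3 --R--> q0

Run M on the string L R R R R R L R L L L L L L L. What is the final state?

start at q2
read 'L': q2 → q2
read 'R': q2 → q0
read 'R': q0 → q2
read 'R': q2 → q0
read 'R': q0 → q2
read 'R': q2 → q0
read 'L': q0 → q1
read 'R': q1 → q1
read 'L': q1 → q0
read 'L': q0 → q1
read 'L': q1 → q0
read 'L': q0 → q1
read 'L': q1 → q0
read 'L': q0 → q1
read 'L': q1 → q0

q0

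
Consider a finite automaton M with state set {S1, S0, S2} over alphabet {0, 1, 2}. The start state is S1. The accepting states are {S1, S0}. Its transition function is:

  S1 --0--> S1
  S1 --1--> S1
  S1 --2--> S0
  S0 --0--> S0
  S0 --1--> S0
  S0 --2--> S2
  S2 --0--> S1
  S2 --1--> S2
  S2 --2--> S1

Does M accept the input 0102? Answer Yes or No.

S1 → S1 → S1 → S1 → S0
End state S0 is accepting.

Yes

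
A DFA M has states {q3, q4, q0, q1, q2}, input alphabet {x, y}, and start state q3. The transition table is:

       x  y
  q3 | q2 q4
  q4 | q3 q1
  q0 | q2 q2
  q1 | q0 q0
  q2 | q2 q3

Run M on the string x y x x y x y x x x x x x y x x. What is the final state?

q2

start at q3
read 'x': q3 → q2
read 'y': q2 → q3
read 'x': q3 → q2
read 'x': q2 → q2
read 'y': q2 → q3
read 'x': q3 → q2
read 'y': q2 → q3
read 'x': q3 → q2
read 'x': q2 → q2
read 'x': q2 → q2
read 'x': q2 → q2
read 'x': q2 → q2
read 'x': q2 → q2
read 'y': q2 → q3
read 'x': q3 → q2
read 'x': q2 → q2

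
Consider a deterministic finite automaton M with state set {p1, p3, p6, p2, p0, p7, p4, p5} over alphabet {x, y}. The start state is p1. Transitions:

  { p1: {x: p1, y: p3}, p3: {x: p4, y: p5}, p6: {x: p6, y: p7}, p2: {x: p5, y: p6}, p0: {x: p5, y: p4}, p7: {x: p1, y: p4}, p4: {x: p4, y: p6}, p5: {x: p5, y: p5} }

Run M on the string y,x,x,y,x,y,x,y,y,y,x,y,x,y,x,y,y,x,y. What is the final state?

p5

start at p1
read 'y': p1 → p3
read 'x': p3 → p4
read 'x': p4 → p4
read 'y': p4 → p6
read 'x': p6 → p6
read 'y': p6 → p7
read 'x': p7 → p1
read 'y': p1 → p3
read 'y': p3 → p5
read 'y': p5 → p5
read 'x': p5 → p5
read 'y': p5 → p5
read 'x': p5 → p5
read 'y': p5 → p5
read 'x': p5 → p5
read 'y': p5 → p5
read 'y': p5 → p5
read 'x': p5 → p5
read 'y': p5 → p5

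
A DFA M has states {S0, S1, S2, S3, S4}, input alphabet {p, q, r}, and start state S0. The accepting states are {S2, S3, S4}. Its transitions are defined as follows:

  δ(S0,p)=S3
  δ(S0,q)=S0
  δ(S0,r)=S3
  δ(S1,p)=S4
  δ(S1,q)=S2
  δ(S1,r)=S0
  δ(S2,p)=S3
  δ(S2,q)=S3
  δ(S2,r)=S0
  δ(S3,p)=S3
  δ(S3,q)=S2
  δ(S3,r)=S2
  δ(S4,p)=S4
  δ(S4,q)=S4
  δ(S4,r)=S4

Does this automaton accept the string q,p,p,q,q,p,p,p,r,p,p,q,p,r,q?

Yes

start at S0
read 'q': S0 → S0
read 'p': S0 → S3
read 'p': S3 → S3
read 'q': S3 → S2
read 'q': S2 → S3
read 'p': S3 → S3
read 'p': S3 → S3
read 'p': S3 → S3
read 'r': S3 → S2
read 'p': S2 → S3
read 'p': S3 → S3
read 'q': S3 → S2
read 'p': S2 → S3
read 'r': S3 → S2
read 'q': S2 → S3
End state S3 is accepting.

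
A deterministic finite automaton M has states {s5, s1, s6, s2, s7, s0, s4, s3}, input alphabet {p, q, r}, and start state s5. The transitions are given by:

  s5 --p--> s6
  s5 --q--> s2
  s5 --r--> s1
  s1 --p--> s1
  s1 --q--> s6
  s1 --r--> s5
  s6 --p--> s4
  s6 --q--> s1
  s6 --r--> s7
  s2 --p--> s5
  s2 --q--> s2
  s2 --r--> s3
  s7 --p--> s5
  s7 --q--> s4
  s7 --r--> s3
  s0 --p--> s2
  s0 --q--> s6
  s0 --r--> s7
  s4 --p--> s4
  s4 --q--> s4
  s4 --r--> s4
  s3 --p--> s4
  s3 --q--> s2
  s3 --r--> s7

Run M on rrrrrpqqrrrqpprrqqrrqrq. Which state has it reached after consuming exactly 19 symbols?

Trace: s5 -r-> s1 -r-> s5 -r-> s1 -r-> s5 -r-> s1 -p-> s1 -q-> s6 -q-> s1 -r-> s5 -r-> s1 -r-> s5 -q-> s2 -p-> s5 -p-> s6 -r-> s7 -r-> s3 -q-> s2 -q-> s2 -r-> s3
After 19 symbols: s3.

s3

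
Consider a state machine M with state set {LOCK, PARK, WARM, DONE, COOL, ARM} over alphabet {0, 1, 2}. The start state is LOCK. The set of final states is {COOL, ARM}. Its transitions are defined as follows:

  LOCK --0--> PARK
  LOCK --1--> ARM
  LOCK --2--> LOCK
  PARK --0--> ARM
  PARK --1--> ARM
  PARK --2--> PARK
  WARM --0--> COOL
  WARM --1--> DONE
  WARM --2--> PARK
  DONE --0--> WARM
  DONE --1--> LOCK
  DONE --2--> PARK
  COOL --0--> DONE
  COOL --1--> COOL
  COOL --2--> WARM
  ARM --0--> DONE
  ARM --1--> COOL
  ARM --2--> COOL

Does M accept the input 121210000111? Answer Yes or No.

start at LOCK
read '1': LOCK → ARM
read '2': ARM → COOL
read '1': COOL → COOL
read '2': COOL → WARM
read '1': WARM → DONE
read '0': DONE → WARM
read '0': WARM → COOL
read '0': COOL → DONE
read '0': DONE → WARM
read '1': WARM → DONE
read '1': DONE → LOCK
read '1': LOCK → ARM
End state ARM is accepting.

Yes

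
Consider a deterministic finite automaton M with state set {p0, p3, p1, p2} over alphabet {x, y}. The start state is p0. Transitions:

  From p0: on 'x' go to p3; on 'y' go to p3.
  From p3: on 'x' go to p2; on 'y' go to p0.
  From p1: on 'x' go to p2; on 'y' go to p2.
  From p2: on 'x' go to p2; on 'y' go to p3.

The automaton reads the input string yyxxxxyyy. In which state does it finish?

start at p0
read 'y': p0 → p3
read 'y': p3 → p0
read 'x': p0 → p3
read 'x': p3 → p2
read 'x': p2 → p2
read 'x': p2 → p2
read 'y': p2 → p3
read 'y': p3 → p0
read 'y': p0 → p3

p3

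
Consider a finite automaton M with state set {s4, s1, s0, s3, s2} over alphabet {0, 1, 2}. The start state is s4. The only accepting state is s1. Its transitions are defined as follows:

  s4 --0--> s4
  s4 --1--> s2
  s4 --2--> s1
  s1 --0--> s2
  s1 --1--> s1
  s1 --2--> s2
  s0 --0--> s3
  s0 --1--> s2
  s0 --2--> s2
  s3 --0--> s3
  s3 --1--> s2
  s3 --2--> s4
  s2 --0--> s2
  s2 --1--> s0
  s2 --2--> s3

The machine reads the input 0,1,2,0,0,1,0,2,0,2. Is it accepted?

start at s4
read '0': s4 → s4
read '1': s4 → s2
read '2': s2 → s3
read '0': s3 → s3
read '0': s3 → s3
read '1': s3 → s2
read '0': s2 → s2
read '2': s2 → s3
read '0': s3 → s3
read '2': s3 → s4
End state s4 is not accepting.

No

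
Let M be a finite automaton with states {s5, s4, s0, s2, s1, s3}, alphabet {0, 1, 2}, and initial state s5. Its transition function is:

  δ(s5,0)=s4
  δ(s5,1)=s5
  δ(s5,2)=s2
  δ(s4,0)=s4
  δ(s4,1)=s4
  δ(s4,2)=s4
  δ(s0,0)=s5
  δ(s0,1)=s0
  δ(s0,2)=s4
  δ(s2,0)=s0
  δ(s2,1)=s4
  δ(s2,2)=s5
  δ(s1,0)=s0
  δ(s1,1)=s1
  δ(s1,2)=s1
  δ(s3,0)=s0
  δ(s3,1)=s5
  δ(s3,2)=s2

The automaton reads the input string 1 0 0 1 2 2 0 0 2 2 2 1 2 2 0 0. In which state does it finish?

s4

Trace: s5 -1-> s5 -0-> s4 -0-> s4 -1-> s4 -2-> s4 -2-> s4 -0-> s4 -0-> s4 -2-> s4 -2-> s4 -2-> s4 -1-> s4 -2-> s4 -2-> s4 -0-> s4 -0-> s4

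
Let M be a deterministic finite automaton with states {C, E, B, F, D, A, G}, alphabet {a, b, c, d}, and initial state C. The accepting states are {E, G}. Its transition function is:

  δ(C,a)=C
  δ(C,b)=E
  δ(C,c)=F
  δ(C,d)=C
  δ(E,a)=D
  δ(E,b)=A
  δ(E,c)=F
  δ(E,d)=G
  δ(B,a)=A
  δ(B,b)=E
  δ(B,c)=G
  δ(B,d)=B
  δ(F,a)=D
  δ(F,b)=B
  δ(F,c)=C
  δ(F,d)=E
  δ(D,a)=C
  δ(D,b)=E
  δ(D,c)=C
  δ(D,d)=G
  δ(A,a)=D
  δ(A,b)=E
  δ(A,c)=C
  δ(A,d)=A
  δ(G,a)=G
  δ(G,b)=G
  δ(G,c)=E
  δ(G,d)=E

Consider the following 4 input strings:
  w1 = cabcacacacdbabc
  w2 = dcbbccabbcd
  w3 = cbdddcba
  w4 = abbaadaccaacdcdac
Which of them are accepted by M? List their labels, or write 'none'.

w3

w1: C → F → D → E → F → D → C → C → F → D → C → C → E → D → E → F  → end F, rejected
w2: C → C → F → B → E → F → C → C → E → A → C → C  → end C, rejected
w3: C → F → B → B → B → B → G → G → G  → end G, accepted
w4: C → C → E → A → D → C → C → C → F → C → C → C → F → E → F → E → D → C  → end C, rejected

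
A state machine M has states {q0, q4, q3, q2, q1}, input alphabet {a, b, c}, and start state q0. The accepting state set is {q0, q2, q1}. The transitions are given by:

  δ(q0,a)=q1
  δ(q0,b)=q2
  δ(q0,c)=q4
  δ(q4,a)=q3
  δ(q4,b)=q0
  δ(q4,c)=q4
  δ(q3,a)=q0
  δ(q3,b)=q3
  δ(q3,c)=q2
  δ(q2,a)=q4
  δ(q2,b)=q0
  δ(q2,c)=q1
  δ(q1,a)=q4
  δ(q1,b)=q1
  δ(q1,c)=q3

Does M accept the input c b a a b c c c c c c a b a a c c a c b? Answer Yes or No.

Trace: q0 -c-> q4 -b-> q0 -a-> q1 -a-> q4 -b-> q0 -c-> q4 -c-> q4 -c-> q4 -c-> q4 -c-> q4 -c-> q4 -a-> q3 -b-> q3 -a-> q0 -a-> q1 -c-> q3 -c-> q2 -a-> q4 -c-> q4 -b-> q0
End state q0 is accepting.

Yes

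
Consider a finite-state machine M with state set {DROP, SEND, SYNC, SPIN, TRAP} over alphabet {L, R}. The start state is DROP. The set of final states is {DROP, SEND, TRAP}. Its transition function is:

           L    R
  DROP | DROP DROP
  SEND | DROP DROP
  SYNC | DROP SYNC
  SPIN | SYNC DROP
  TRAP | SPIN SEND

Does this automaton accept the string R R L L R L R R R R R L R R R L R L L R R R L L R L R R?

DROP → DROP → DROP → DROP → DROP → DROP → DROP → DROP → DROP → DROP → DROP → DROP → DROP → DROP → DROP → DROP → DROP → DROP → DROP → DROP → DROP → DROP → DROP → DROP → DROP → DROP → DROP → DROP → DROP
End state DROP is accepting.

Yes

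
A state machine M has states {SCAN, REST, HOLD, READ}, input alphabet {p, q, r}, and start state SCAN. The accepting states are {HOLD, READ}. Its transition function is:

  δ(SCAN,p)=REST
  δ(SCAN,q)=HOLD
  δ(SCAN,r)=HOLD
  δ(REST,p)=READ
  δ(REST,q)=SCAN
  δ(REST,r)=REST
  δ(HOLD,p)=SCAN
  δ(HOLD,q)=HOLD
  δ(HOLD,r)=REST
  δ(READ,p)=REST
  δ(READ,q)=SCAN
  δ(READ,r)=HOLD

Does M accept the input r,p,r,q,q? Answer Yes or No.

Yes

Trace: SCAN -r-> HOLD -p-> SCAN -r-> HOLD -q-> HOLD -q-> HOLD
End state HOLD is accepting.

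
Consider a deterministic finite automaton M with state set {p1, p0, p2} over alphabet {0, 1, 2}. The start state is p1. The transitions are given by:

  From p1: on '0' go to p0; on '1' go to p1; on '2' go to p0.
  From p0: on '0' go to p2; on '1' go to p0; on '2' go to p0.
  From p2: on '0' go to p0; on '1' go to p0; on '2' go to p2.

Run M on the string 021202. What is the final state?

start at p1
read '0': p1 → p0
read '2': p0 → p0
read '1': p0 → p0
read '2': p0 → p0
read '0': p0 → p2
read '2': p2 → p2

p2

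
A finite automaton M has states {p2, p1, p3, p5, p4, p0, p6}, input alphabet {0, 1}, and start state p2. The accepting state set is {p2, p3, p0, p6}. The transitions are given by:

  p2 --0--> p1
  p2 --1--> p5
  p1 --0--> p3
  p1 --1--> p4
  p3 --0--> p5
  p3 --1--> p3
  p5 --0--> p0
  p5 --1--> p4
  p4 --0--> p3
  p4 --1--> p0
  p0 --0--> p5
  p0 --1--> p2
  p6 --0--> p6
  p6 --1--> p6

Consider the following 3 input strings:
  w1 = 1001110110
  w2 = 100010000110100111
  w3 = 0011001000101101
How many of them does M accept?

w1: p2 → p5 → p0 → p5 → p4 → p0 → p2 → p1 → p4 → p0 → p5  → end p5, rejected
w2: p2 → p5 → p0 → p5 → p0 → p2 → p1 → p3 → p5 → p0 → p2 → p5 → p0 → p2 → p1 → p3 → p3 → p3 → p3  → end p3, accepted
w3: p2 → p1 → p3 → p3 → p3 → p5 → p0 → p2 → p1 → p3 → p5 → p4 → p3 → p3 → p3 → p5 → p4  → end p4, rejected

1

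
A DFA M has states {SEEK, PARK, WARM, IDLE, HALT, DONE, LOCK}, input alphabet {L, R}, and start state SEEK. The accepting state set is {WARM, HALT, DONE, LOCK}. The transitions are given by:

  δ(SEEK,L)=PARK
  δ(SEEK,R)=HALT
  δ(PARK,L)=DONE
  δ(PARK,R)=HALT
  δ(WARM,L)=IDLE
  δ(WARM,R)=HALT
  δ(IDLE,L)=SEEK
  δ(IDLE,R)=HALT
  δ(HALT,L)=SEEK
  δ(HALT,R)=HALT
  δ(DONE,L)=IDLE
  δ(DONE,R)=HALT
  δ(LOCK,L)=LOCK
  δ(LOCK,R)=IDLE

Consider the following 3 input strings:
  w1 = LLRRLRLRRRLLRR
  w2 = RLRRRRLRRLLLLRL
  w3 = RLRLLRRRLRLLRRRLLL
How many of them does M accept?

2

w1: SEEK → PARK → DONE → HALT → HALT → SEEK → HALT → SEEK → HALT → HALT → HALT → SEEK → PARK → HALT → HALT  → end HALT, accepted
w2: SEEK → HALT → SEEK → HALT → HALT → HALT → HALT → SEEK → HALT → HALT → SEEK → PARK → DONE → IDLE → HALT → SEEK  → end SEEK, rejected
w3: SEEK → HALT → SEEK → HALT → SEEK → PARK → HALT → HALT → HALT → SEEK → HALT → SEEK → PARK → HALT → HALT → HALT → SEEK → PARK → DONE  → end DONE, accepted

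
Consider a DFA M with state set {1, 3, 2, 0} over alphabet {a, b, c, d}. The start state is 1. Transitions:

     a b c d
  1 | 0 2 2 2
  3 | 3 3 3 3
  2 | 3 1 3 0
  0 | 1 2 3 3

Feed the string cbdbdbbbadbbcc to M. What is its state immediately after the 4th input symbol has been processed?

1 → 2 → 1 → 2 → 1
After 4 symbols: 1.

1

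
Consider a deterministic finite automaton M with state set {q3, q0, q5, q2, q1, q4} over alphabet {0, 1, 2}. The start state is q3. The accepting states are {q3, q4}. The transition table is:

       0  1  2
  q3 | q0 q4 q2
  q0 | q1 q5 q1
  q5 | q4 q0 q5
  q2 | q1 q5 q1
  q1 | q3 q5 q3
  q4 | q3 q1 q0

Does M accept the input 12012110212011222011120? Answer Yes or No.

Yes

q3 → q4 → q0 → q1 → q5 → q5 → q0 → q5 → q4 → q0 → q5 → q5 → q4 → q1 → q5 → q5 → q5 → q5 → q4 → q1 → q5 → q0 → q1 → q3
End state q3 is accepting.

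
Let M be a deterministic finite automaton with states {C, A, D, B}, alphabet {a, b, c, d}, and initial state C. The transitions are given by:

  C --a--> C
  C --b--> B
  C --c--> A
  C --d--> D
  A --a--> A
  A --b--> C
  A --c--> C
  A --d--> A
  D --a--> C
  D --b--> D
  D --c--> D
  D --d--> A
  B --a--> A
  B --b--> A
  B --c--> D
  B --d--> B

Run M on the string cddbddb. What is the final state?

C

start at C
read 'c': C → A
read 'd': A → A
read 'd': A → A
read 'b': A → C
read 'd': C → D
read 'd': D → A
read 'b': A → C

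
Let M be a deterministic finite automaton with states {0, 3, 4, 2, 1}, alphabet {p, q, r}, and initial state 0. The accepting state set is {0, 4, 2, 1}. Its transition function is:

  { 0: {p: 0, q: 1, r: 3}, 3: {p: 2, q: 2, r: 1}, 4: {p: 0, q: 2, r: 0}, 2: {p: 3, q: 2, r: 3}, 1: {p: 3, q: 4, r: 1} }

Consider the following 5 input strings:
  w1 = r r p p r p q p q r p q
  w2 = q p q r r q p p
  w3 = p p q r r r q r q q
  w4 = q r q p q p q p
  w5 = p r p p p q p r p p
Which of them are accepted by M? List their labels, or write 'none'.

w1: 0 → 3 → 1 → 3 → 2 → 3 → 2 → 2 → 3 → 2 → 3 → 2 → 2  → end 2, accepted
w2: 0 → 1 → 3 → 2 → 3 → 1 → 4 → 0 → 0  → end 0, accepted
w3: 0 → 0 → 0 → 1 → 1 → 1 → 1 → 4 → 0 → 1 → 4  → end 4, accepted
w4: 0 → 1 → 1 → 4 → 0 → 1 → 3 → 2 → 3  → end 3, rejected
w5: 0 → 0 → 3 → 2 → 3 → 2 → 2 → 3 → 1 → 3 → 2  → end 2, accepted

w1, w2, w3, w5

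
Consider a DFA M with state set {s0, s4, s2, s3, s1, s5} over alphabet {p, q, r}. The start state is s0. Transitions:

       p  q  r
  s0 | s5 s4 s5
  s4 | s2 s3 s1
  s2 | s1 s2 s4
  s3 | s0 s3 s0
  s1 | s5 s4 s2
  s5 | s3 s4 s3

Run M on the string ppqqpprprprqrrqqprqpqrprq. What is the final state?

s3

Trace: s0 -p-> s5 -p-> s3 -q-> s3 -q-> s3 -p-> s0 -p-> s5 -r-> s3 -p-> s0 -r-> s5 -p-> s3 -r-> s0 -q-> s4 -r-> s1 -r-> s2 -q-> s2 -q-> s2 -p-> s1 -r-> s2 -q-> s2 -p-> s1 -q-> s4 -r-> s1 -p-> s5 -r-> s3 -q-> s3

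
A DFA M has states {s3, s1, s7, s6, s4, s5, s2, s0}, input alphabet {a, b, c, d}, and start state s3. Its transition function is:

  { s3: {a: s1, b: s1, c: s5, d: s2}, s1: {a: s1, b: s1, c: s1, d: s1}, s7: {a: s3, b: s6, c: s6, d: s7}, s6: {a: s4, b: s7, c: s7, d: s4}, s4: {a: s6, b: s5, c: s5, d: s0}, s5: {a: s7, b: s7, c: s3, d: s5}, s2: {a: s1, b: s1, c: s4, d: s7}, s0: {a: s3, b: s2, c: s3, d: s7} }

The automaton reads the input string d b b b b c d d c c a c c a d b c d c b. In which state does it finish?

start at s3
read 'd': s3 → s2
read 'b': s2 → s1
read 'b': s1 → s1
read 'b': s1 → s1
read 'b': s1 → s1
read 'c': s1 → s1
read 'd': s1 → s1
read 'd': s1 → s1
read 'c': s1 → s1
read 'c': s1 → s1
read 'a': s1 → s1
read 'c': s1 → s1
read 'c': s1 → s1
read 'a': s1 → s1
read 'd': s1 → s1
read 'b': s1 → s1
read 'c': s1 → s1
read 'd': s1 → s1
read 'c': s1 → s1
read 'b': s1 → s1

s1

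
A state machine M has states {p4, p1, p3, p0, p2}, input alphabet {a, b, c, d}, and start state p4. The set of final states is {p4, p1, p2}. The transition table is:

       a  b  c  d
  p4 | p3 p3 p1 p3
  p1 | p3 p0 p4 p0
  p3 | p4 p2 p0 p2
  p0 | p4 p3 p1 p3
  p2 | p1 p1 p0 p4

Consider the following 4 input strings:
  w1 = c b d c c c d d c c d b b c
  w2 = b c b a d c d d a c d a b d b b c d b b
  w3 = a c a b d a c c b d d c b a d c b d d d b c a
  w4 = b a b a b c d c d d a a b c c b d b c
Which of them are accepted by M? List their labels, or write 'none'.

w2, w3

w1:
  start at p4
  read 'c': p4 → p1
  read 'b': p1 → p0
  read 'd': p0 → p3
  read 'c': p3 → p0
  read 'c': p0 → p1
  read 'c': p1 → p4
  read 'd': p4 → p3
  read 'd': p3 → p2
  read 'c': p2 → p0
  read 'c': p0 → p1
  read 'd': p1 → p0
  read 'b': p0 → p3
  read 'b': p3 → p2
  read 'c': p2 → p0
  end p0, rejected
w2:
  start at p4
  read 'b': p4 → p3
  read 'c': p3 → p0
  read 'b': p0 → p3
  read 'a': p3 → p4
  read 'd': p4 → p3
  read 'c': p3 → p0
  read 'd': p0 → p3
  read 'd': p3 → p2
  read 'a': p2 → p1
  read 'c': p1 → p4
  read 'd': p4 → p3
  read 'a': p3 → p4
  read 'b': p4 → p3
  read 'd': p3 → p2
  read 'b': p2 → p1
  read 'b': p1 → p0
  read 'c': p0 → p1
  read 'd': p1 → p0
  read 'b': p0 → p3
  read 'b': p3 → p2
  end p2, accepted
w3:
  start at p4
  read 'a': p4 → p3
  read 'c': p3 → p0
  read 'a': p0 → p4
  read 'b': p4 → p3
  read 'd': p3 → p2
  read 'a': p2 → p1
  read 'c': p1 → p4
  read 'c': p4 → p1
  read 'b': p1 → p0
  read 'd': p0 → p3
  read 'd': p3 → p2
  read 'c': p2 → p0
  read 'b': p0 → p3
  read 'a': p3 → p4
  read 'd': p4 → p3
  read 'c': p3 → p0
  read 'b': p0 → p3
  read 'd': p3 → p2
  read 'd': p2 → p4
  read 'd': p4 → p3
  read 'b': p3 → p2
  read 'c': p2 → p0
  read 'a': p0 → p4
  end p4, accepted
w4:
  start at p4
  read 'b': p4 → p3
  read 'a': p3 → p4
  read 'b': p4 → p3
  read 'a': p3 → p4
  read 'b': p4 → p3
  read 'c': p3 → p0
  read 'd': p0 → p3
  read 'c': p3 → p0
  read 'd': p0 → p3
  read 'd': p3 → p2
  read 'a': p2 → p1
  read 'a': p1 → p3
  read 'b': p3 → p2
  read 'c': p2 → p0
  read 'c': p0 → p1
  read 'b': p1 → p0
  read 'd': p0 → p3
  read 'b': p3 → p2
  read 'c': p2 → p0
  end p0, rejected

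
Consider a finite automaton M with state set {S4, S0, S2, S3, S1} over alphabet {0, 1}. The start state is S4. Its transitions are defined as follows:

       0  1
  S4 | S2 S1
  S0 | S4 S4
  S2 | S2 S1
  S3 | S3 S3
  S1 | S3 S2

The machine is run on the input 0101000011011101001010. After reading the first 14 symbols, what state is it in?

S3

start at S4
read '0': S4 → S2
read '1': S2 → S1
read '0': S1 → S3
read '1': S3 → S3
read '0': S3 → S3
read '0': S3 → S3
read '0': S3 → S3
read '0': S3 → S3
read '1': S3 → S3
read '1': S3 → S3
read '0': S3 → S3
read '1': S3 → S3
read '1': S3 → S3
read '1': S3 → S3
After 14 symbols: S3.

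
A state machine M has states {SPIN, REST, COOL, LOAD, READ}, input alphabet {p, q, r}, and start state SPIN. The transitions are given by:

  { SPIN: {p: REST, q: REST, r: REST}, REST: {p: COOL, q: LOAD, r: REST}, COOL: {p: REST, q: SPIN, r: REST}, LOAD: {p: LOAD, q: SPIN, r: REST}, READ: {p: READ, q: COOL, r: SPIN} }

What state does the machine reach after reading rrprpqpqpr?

Trace: SPIN -r-> REST -r-> REST -p-> COOL -r-> REST -p-> COOL -q-> SPIN -p-> REST -q-> LOAD -p-> LOAD -r-> REST

REST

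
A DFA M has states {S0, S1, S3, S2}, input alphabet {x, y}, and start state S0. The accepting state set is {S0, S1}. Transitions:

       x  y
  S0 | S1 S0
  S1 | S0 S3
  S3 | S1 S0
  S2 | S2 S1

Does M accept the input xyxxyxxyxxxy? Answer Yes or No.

Trace: S0 -x-> S1 -y-> S3 -x-> S1 -x-> S0 -y-> S0 -x-> S1 -x-> S0 -y-> S0 -x-> S1 -x-> S0 -x-> S1 -y-> S3
End state S3 is not accepting.

No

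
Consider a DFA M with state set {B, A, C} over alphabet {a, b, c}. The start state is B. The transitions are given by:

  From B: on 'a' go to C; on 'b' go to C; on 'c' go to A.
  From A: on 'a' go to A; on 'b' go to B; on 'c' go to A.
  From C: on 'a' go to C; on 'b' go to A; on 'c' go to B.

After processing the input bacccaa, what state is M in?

B → C → C → B → A → A → A → A

A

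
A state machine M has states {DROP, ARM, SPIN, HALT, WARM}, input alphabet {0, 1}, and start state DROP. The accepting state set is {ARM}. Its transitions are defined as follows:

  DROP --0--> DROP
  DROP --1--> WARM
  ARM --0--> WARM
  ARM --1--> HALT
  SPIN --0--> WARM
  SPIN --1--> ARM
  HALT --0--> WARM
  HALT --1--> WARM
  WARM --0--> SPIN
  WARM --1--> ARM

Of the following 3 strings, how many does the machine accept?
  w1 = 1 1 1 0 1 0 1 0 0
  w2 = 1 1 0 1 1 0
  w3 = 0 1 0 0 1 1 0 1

1

w1: DROP → WARM → ARM → HALT → WARM → ARM → WARM → ARM → WARM → SPIN  → end SPIN, rejected
w2: DROP → WARM → ARM → WARM → ARM → HALT → WARM  → end WARM, rejected
w3: DROP → DROP → WARM → SPIN → WARM → ARM → HALT → WARM → ARM  → end ARM, accepted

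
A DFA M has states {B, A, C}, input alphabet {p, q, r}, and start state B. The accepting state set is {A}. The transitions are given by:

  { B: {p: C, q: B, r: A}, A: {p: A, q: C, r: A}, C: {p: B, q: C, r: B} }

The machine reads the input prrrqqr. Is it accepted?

No

start at B
read 'p': B → C
read 'r': C → B
read 'r': B → A
read 'r': A → A
read 'q': A → C
read 'q': C → C
read 'r': C → B
End state B is not accepting.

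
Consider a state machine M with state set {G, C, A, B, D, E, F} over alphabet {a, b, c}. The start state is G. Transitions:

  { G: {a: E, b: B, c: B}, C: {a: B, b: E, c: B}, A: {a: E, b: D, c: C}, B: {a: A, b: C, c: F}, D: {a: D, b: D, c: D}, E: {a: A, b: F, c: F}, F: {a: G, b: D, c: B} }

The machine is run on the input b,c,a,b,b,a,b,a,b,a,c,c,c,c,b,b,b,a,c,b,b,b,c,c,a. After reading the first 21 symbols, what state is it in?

E

G → B → F → G → B → C → B → C → B → C → B → F → B → F → B → C → E → F → G → B → C → E
After 21 symbols: E.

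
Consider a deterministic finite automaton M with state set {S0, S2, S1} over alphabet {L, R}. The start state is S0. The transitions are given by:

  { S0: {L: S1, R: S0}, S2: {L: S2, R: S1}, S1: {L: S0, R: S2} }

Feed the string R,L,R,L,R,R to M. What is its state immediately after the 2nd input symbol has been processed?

start at S0
read 'R': S0 → S0
read 'L': S0 → S1
After 2 symbols: S1.

S1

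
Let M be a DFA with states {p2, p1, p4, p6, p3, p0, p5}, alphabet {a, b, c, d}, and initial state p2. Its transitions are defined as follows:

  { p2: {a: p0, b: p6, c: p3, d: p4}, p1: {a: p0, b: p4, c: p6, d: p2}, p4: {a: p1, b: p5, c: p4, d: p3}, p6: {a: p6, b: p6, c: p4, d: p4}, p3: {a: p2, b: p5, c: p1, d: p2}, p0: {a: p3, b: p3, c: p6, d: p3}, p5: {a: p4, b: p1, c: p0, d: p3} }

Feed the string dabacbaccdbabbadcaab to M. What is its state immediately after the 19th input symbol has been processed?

Trace: p2 -d-> p4 -a-> p1 -b-> p4 -a-> p1 -c-> p6 -b-> p6 -a-> p6 -c-> p4 -c-> p4 -d-> p3 -b-> p5 -a-> p4 -b-> p5 -b-> p1 -a-> p0 -d-> p3 -c-> p1 -a-> p0 -a-> p3
After 19 symbols: p3.

p3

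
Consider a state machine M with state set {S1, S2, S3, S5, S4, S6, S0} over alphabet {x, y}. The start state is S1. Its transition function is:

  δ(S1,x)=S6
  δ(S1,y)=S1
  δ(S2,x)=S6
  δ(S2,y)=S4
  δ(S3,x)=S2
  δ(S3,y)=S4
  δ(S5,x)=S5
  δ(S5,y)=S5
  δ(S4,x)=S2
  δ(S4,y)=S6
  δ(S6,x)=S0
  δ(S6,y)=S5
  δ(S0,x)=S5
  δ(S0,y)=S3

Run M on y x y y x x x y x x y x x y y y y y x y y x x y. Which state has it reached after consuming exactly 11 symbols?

start at S1
read 'y': S1 → S1
read 'x': S1 → S6
read 'y': S6 → S5
read 'y': S5 → S5
read 'x': S5 → S5
read 'x': S5 → S5
read 'x': S5 → S5
read 'y': S5 → S5
read 'x': S5 → S5
read 'x': S5 → S5
read 'y': S5 → S5
After 11 symbols: S5.

S5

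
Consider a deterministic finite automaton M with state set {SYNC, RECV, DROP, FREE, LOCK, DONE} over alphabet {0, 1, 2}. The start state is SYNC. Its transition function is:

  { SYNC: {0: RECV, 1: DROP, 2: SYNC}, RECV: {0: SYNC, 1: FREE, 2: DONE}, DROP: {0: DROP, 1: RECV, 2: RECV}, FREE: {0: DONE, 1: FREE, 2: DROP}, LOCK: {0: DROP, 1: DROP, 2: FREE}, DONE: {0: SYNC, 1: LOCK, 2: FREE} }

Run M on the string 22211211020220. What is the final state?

SYNC → SYNC → SYNC → SYNC → DROP → RECV → DONE → LOCK → DROP → DROP → RECV → SYNC → SYNC → SYNC → RECV

RECV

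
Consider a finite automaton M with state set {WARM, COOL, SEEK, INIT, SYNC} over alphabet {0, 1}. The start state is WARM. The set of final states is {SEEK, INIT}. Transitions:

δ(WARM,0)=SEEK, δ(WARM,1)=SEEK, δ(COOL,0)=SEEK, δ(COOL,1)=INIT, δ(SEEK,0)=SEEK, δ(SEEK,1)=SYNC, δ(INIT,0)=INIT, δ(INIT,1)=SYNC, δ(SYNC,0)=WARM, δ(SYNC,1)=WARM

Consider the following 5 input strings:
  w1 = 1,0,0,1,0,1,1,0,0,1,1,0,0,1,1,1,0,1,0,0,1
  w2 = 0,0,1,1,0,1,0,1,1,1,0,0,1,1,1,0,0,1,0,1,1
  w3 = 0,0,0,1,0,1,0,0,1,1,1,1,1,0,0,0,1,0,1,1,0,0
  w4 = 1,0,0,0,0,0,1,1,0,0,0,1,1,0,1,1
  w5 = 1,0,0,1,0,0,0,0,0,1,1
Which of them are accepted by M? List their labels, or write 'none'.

w3

w1: WARM → SEEK → SEEK → SEEK → SYNC → WARM → SEEK → SYNC → WARM → SEEK → SYNC → WARM → SEEK → SEEK → SYNC → WARM → SEEK → SEEK → SYNC → WARM → SEEK → SYNC  → end SYNC, rejected
w2: WARM → SEEK → SEEK → SYNC → WARM → SEEK → SYNC → WARM → SEEK → SYNC → WARM → SEEK → SEEK → SYNC → WARM → SEEK → SEEK → SEEK → SYNC → WARM → SEEK → SYNC  → end SYNC, rejected
w3: WARM → SEEK → SEEK → SEEK → SYNC → WARM → SEEK → SEEK → SEEK → SYNC → WARM → SEEK → SYNC → WARM → SEEK → SEEK → SEEK → SYNC → WARM → SEEK → SYNC → WARM → SEEK  → end SEEK, accepted
w4: WARM → SEEK → SEEK → SEEK → SEEK → SEEK → SEEK → SYNC → WARM → SEEK → SEEK → SEEK → SYNC → WARM → SEEK → SYNC → WARM  → end WARM, rejected
w5: WARM → SEEK → SEEK → SEEK → SYNC → WARM → SEEK → SEEK → SEEK → SEEK → SYNC → WARM  → end WARM, rejected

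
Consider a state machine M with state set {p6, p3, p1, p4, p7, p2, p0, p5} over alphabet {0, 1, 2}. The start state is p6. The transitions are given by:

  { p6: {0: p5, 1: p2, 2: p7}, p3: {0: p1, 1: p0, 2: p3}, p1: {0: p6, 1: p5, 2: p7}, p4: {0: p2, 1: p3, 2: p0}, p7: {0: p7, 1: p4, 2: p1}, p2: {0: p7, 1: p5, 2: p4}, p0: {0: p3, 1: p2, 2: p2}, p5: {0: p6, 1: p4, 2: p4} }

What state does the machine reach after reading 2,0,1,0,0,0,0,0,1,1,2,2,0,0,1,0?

start at p6
read '2': p6 → p7
read '0': p7 → p7
read '1': p7 → p4
read '0': p4 → p2
read '0': p2 → p7
read '0': p7 → p7
read '0': p7 → p7
read '0': p7 → p7
read '1': p7 → p4
read '1': p4 → p3
read '2': p3 → p3
read '2': p3 → p3
read '0': p3 → p1
read '0': p1 → p6
read '1': p6 → p2
read '0': p2 → p7

p7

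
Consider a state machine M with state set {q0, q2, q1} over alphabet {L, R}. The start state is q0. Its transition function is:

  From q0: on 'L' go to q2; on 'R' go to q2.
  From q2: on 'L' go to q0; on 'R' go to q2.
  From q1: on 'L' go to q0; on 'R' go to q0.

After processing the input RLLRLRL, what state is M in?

q0 → q2 → q0 → q2 → q2 → q0 → q2 → q0

q0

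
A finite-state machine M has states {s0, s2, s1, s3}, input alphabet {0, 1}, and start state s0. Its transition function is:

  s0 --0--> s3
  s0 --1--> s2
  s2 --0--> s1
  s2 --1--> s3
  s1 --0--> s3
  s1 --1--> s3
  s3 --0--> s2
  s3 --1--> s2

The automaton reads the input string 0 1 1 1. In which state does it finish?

s0 → s3 → s2 → s3 → s2

s2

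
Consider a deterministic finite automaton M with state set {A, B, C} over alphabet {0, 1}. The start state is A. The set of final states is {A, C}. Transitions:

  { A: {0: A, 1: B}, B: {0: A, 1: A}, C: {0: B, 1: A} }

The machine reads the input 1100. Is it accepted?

Yes

A → B → A → A → A
End state A is accepting.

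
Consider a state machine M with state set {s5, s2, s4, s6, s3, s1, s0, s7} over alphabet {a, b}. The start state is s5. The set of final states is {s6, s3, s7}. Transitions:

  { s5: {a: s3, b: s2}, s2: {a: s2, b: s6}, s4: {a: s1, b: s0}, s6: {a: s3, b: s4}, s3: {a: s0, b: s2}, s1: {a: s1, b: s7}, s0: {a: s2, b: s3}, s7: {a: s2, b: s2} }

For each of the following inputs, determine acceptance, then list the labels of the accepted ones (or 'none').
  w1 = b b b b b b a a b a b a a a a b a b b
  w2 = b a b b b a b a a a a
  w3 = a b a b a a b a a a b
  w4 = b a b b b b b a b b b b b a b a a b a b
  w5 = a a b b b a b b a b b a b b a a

w1:
  start at s5
  read 'b': s5 → s2
  read 'b': s2 → s6
  read 'b': s6 → s4
  read 'b': s4 → s0
  read 'b': s0 → s3
  read 'b': s3 → s2
  read 'a': s2 → s2
  read 'a': s2 → s2
  read 'b': s2 → s6
  read 'a': s6 → s3
  read 'b': s3 → s2
  read 'a': s2 → s2
  read 'a': s2 → s2
  read 'a': s2 → s2
  read 'a': s2 → s2
  read 'b': s2 → s6
  read 'a': s6 → s3
  read 'b': s3 → s2
  read 'b': s2 → s6
  end s6, accepted
w2:
  start at s5
  read 'b': s5 → s2
  read 'a': s2 → s2
  read 'b': s2 → s6
  read 'b': s6 → s4
  read 'b': s4 → s0
  read 'a': s0 → s2
  read 'b': s2 → s6
  read 'a': s6 → s3
  read 'a': s3 → s0
  read 'a': s0 → s2
  read 'a': s2 → s2
  end s2, rejected
w3:
  start at s5
  read 'a': s5 → s3
  read 'b': s3 → s2
  read 'a': s2 → s2
  read 'b': s2 → s6
  read 'a': s6 → s3
  read 'a': s3 → s0
  read 'b': s0 → s3
  read 'a': s3 → s0
  read 'a': s0 → s2
  read 'a': s2 → s2
  read 'b': s2 → s6
  end s6, accepted
w4:
  start at s5
  read 'b': s5 → s2
  read 'a': s2 → s2
  read 'b': s2 → s6
  read 'b': s6 → s4
  read 'b': s4 → s0
  read 'b': s0 → s3
  read 'b': s3 → s2
  read 'a': s2 → s2
  read 'b': s2 → s6
  read 'b': s6 → s4
  read 'b': s4 → s0
  read 'b': s0 → s3
  read 'b': s3 → s2
  read 'a': s2 → s2
  read 'b': s2 → s6
  read 'a': s6 → s3
  read 'a': s3 → s0
  read 'b': s0 → s3
  read 'a': s3 → s0
  read 'b': s0 → s3
  end s3, accepted
w5:
  start at s5
  read 'a': s5 → s3
  read 'a': s3 → s0
  read 'b': s0 → s3
  read 'b': s3 → s2
  read 'b': s2 → s6
  read 'a': s6 → s3
  read 'b': s3 → s2
  read 'b': s2 → s6
  read 'a': s6 → s3
  read 'b': s3 → s2
  read 'b': s2 → s6
  read 'a': s6 → s3
  read 'b': s3 → s2
  read 'b': s2 → s6
  read 'a': s6 → s3
  read 'a': s3 → s0
  end s0, rejected

w1, w3, w4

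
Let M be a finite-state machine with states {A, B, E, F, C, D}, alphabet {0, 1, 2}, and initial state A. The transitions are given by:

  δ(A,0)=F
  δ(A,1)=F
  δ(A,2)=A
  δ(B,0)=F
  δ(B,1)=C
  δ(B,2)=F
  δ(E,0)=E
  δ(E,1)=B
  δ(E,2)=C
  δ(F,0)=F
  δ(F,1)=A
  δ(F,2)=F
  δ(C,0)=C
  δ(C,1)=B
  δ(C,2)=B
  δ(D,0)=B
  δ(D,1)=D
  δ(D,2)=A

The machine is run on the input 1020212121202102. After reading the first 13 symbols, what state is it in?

F

A → F → F → F → F → F → A → A → F → F → A → A → F → F
After 13 symbols: F.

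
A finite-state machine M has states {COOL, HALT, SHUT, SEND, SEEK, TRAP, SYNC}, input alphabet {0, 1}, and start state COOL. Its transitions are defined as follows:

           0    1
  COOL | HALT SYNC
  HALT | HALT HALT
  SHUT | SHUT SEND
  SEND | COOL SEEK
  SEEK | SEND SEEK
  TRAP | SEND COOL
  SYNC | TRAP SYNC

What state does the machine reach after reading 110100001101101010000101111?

HALT

start at COOL
read '1': COOL → SYNC
read '1': SYNC → SYNC
read '0': SYNC → TRAP
read '1': TRAP → COOL
read '0': COOL → HALT
read '0': HALT → HALT
read '0': HALT → HALT
read '0': HALT → HALT
read '1': HALT → HALT
read '1': HALT → HALT
read '0': HALT → HALT
read '1': HALT → HALT
read '1': HALT → HALT
read '0': HALT → HALT
read '1': HALT → HALT
read '0': HALT → HALT
read '1': HALT → HALT
read '0': HALT → HALT
read '0': HALT → HALT
read '0': HALT → HALT
read '0': HALT → HALT
read '1': HALT → HALT
read '0': HALT → HALT
read '1': HALT → HALT
read '1': HALT → HALT
read '1': HALT → HALT
read '1': HALT → HALT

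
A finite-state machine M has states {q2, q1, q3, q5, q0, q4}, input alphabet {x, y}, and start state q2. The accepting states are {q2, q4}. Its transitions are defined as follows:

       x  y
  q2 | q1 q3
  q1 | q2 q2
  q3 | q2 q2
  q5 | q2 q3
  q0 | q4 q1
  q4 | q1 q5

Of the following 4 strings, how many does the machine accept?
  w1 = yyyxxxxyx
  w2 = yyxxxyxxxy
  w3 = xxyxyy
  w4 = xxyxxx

w1: q2 → q3 → q2 → q3 → q2 → q1 → q2 → q1 → q2 → q1  → end q1, rejected
w2: q2 → q3 → q2 → q1 → q2 → q1 → q2 → q1 → q2 → q1 → q2  → end q2, accepted
w3: q2 → q1 → q2 → q3 → q2 → q3 → q2  → end q2, accepted
w4: q2 → q1 → q2 → q3 → q2 → q1 → q2  → end q2, accepted

3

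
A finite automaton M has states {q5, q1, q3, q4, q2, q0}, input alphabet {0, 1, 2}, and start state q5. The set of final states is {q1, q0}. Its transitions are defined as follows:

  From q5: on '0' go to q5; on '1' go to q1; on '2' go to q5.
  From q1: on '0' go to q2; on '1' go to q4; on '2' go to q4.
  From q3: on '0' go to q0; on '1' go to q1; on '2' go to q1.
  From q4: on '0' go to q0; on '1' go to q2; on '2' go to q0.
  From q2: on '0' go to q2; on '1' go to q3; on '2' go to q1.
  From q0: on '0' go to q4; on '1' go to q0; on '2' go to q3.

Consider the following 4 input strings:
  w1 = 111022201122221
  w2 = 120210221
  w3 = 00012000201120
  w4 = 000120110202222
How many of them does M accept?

w1: q5 → q1 → q4 → q2 → q2 → q1 → q4 → q0 → q4 → q2 → q3 → q1 → q4 → q0 → q3 → q1  → end q1, accepted
w2: q5 → q1 → q4 → q0 → q3 → q1 → q2 → q1 → q4 → q2  → end q2, rejected
w3: q5 → q5 → q5 → q5 → q1 → q4 → q0 → q4 → q0 → q3 → q0 → q0 → q0 → q3 → q0  → end q0, accepted
w4: q5 → q5 → q5 → q5 → q1 → q4 → q0 → q0 → q0 → q4 → q0 → q4 → q0 → q3 → q1 → q4  → end q4, rejected

2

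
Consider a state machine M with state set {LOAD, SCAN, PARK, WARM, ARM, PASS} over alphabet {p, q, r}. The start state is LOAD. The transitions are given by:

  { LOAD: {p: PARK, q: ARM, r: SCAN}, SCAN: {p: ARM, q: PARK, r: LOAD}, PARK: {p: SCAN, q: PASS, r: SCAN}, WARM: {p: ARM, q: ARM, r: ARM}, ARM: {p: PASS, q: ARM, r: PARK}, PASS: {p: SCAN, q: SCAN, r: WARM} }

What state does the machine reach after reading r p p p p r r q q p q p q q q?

Trace: LOAD -r-> SCAN -p-> ARM -p-> PASS -p-> SCAN -p-> ARM -r-> PARK -r-> SCAN -q-> PARK -q-> PASS -p-> SCAN -q-> PARK -p-> SCAN -q-> PARK -q-> PASS -q-> SCAN

SCAN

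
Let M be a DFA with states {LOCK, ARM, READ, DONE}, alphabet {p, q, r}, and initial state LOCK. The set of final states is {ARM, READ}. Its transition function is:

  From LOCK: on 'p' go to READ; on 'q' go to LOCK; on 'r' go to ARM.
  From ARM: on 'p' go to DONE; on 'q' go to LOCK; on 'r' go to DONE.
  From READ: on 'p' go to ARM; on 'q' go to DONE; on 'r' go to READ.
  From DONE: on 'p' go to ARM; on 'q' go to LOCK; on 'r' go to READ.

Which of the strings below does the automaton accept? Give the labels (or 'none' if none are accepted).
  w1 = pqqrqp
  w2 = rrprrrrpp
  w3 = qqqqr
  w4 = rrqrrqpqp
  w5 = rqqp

w1, w3, w4, w5

w1: Trace: LOCK -p-> READ -q-> DONE -q-> LOCK -r-> ARM -q-> LOCK -p-> READ  → end READ, accepted
w2: Trace: LOCK -r-> ARM -r-> DONE -p-> ARM -r-> DONE -r-> READ -r-> READ -r-> READ -p-> ARM -p-> DONE  → end DONE, rejected
w3: Trace: LOCK -q-> LOCK -q-> LOCK -q-> LOCK -q-> LOCK -r-> ARM  → end ARM, accepted
w4: Trace: LOCK -r-> ARM -r-> DONE -q-> LOCK -r-> ARM -r-> DONE -q-> LOCK -p-> READ -q-> DONE -p-> ARM  → end ARM, accepted
w5: Trace: LOCK -r-> ARM -q-> LOCK -q-> LOCK -p-> READ  → end READ, accepted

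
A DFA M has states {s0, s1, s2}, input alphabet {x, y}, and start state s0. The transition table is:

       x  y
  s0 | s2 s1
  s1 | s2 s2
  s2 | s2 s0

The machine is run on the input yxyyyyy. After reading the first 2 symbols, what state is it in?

s2

start at s0
read 'y': s0 → s1
read 'x': s1 → s2
After 2 symbols: s2.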